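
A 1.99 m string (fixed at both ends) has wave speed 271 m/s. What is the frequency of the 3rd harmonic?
fₙ = nv/(2L) = 204.3 Hz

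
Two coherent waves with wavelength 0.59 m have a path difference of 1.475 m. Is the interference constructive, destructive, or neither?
destructive — path difference = 2.5λ, an odd multiple of λ/2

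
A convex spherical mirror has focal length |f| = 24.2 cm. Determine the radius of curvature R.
R = 2|f| = 48.4 cm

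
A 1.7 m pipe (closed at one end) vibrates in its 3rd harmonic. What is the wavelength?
λₙ = 4L/n = 2.267 m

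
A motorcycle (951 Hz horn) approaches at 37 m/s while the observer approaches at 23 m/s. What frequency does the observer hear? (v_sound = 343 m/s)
f_obs = f·(v + v_o)/(v − v_s) = 1137 Hz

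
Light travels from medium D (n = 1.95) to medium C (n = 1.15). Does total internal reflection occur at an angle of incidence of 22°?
θc = arcsin(n₂/n₁) = 36.14°; 22° < θc, so no — the ray refracts.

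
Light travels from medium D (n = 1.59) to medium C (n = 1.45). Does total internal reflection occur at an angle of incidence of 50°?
θc = arcsin(n₂/n₁) = 65.78°; 50° < θc, so no — the ray refracts.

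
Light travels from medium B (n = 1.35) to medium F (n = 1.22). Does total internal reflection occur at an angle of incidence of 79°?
θc = arcsin(n₂/n₁) = 64.65°; 79° > θc, so yes — total internal reflection.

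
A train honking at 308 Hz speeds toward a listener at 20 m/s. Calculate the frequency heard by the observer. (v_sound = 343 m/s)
f_obs = f·v/(v − v_s) = 327.1 Hz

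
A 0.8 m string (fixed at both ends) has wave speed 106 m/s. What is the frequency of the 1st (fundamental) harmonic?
fₙ = nv/(2L) = 66.25 Hz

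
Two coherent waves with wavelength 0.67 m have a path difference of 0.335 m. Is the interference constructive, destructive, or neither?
destructive — path difference = 0.5λ, an odd multiple of λ/2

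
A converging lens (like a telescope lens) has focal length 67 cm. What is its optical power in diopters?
P = 1/f = 1.493 D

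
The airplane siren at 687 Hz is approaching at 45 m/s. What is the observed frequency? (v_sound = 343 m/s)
f_obs = f·v/(v − v_s) = 790.7 Hz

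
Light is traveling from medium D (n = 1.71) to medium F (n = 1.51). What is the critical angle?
θc = arcsin(n₂/n₁) = 62.01°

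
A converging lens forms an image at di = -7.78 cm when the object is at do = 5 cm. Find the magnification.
M = −di/do = 1.556 (upright image)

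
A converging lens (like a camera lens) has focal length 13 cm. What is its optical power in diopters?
P = 1/f = 7.692 D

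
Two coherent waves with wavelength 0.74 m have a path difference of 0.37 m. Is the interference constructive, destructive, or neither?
destructive — path difference = 0.5λ, an odd multiple of λ/2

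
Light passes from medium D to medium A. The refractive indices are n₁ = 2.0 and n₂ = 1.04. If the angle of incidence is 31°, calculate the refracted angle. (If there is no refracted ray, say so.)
sin θ₂ = (n₁/n₂)·sin θ₁ = 0.9905 → θ₂ = 82.08°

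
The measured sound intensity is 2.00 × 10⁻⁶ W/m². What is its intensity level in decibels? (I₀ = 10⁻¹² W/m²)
β = 10·log₁₀(I/I₀) = 63.01 dB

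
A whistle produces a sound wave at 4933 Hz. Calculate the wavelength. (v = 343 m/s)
λ = v/f = 0.06953 m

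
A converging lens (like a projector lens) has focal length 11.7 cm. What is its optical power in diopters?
P = 1/f = 8.547 D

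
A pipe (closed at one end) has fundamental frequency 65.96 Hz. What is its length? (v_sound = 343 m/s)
L = v/(4f₁) = 1.3 m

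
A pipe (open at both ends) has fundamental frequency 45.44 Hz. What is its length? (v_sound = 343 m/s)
L = v/(2f₁) = 3.774 m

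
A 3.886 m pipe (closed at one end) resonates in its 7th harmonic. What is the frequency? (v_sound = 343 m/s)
fₙ = nv/(4L) = 154.5 Hz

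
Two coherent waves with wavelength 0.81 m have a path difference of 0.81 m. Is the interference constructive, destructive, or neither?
constructive — path difference = 1λ, a whole number of wavelengths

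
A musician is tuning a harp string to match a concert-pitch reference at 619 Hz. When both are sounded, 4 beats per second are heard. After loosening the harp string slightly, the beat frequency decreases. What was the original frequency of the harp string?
623 Hz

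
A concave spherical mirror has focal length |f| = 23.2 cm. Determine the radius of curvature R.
R = 2|f| = 46.4 cm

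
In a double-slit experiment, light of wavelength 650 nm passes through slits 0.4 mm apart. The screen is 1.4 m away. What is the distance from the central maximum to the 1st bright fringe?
y = mλL/d = 2.275 mm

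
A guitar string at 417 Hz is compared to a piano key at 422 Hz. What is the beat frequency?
5 Hz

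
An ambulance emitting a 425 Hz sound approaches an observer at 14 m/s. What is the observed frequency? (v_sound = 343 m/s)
f_obs = f·v/(v − v_s) = 443.1 Hz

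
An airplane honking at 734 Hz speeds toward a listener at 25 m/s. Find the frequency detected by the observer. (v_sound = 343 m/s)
f_obs = f·v/(v − v_s) = 791.7 Hz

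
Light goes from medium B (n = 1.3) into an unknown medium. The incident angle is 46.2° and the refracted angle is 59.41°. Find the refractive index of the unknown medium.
n₂ = n₁·sin θ₁ / sin θ₂ = 1.09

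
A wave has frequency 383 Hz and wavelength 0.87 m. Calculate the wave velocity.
v = fλ = 333.2 m/s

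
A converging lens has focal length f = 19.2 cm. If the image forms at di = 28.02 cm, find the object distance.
1/do = 1/f − 1/di → do = 61 cm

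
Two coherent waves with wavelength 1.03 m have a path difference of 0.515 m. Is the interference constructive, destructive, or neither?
destructive — path difference = 0.5λ, an odd multiple of λ/2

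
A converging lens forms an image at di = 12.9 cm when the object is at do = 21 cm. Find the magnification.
M = −di/do = -0.6143 (inverted image)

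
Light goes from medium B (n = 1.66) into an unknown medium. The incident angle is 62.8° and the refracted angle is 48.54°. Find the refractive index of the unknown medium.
n₂ = n₁·sin θ₁ / sin θ₂ = 1.97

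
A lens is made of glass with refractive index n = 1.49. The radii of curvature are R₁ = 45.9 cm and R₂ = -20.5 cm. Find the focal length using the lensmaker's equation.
1/f = (n − 1)(1/R₁ − 1/R₂) → f = 28.92 cm (converging lens)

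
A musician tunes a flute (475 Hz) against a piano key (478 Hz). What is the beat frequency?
3 Hz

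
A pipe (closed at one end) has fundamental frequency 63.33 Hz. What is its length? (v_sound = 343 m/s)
L = v/(4f₁) = 1.354 m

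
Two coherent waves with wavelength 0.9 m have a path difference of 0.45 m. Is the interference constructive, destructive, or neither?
destructive — path difference = 0.5λ, an odd multiple of λ/2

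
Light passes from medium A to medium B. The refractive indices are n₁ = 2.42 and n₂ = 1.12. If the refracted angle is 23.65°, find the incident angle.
sin θ₁ = (n₂/n₁)·sin θ₂ → θ₁ = 10.7°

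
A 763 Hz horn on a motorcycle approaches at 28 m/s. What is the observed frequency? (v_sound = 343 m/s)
f_obs = f·v/(v − v_s) = 830.8 Hz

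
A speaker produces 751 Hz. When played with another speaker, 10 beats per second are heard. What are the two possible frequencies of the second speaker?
f₂ = 751 ± 10 Hz → 761 Hz or 741 Hz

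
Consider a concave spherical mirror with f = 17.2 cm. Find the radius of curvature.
R = 2|f| = 34.4 cm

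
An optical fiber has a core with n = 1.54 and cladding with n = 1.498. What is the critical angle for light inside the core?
θc = arcsin(n_cladding/n_core) = 76.59°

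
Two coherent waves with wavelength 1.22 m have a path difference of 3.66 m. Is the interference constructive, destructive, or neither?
constructive — path difference = 3λ, a whole number of wavelengths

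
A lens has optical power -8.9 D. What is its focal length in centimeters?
f = 1/P = -11.24 cm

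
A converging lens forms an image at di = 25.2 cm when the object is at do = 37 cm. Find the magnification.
M = −di/do = -0.6811 (inverted image)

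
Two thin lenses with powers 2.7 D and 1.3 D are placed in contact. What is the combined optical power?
P_total = P₁ + P₂ = 4.0 D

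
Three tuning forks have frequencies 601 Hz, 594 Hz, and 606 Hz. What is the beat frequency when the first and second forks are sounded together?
7 Hz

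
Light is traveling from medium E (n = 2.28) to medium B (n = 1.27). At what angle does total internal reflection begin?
θc = arcsin(n₂/n₁) = 33.85°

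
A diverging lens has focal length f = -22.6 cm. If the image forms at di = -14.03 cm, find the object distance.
1/do = 1/f − 1/di → do = 37 cm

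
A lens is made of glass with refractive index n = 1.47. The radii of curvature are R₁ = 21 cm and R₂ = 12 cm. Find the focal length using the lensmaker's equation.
1/f = (n − 1)(1/R₁ − 1/R₂) → f = -59.57 cm (diverging lens)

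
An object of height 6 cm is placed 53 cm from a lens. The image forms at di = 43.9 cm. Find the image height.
hi = (-di/do) × ho = -4.97 cm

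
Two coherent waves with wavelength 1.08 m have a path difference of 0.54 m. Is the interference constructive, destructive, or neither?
destructive — path difference = 0.5λ, an odd multiple of λ/2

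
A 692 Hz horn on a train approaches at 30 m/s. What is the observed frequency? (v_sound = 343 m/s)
f_obs = f·v/(v − v_s) = 758.3 Hz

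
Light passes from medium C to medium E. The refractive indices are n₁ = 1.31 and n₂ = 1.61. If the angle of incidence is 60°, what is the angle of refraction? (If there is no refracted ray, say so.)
sin θ₂ = (n₁/n₂)·sin θ₁ = 0.7047 → θ₂ = 44.8°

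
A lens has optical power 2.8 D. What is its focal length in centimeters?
f = 1/P = 35.71 cm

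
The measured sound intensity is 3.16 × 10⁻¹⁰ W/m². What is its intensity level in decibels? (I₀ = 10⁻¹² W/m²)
β = 10·log₁₀(I/I₀) = 25 dB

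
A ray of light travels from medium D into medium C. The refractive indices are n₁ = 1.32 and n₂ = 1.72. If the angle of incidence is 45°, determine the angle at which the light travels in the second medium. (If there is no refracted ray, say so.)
sin θ₂ = (n₁/n₂)·sin θ₁ = 0.5427 → θ₂ = 32.87°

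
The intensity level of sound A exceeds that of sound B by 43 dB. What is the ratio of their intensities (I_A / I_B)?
I_A/I_B = 10^(Δβ/10) = 19950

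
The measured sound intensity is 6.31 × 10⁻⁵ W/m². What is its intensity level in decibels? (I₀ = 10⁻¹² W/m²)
β = 10·log₁₀(I/I₀) = 78 dB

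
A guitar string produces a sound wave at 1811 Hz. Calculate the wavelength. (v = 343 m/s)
λ = v/f = 0.1894 m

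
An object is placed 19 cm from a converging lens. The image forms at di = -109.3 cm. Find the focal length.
1/f = 1/do + 1/di → f = 23 cm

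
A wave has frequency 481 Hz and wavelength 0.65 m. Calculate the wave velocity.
v = fλ = 312.7 m/s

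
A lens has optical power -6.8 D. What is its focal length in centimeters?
f = 1/P = -14.71 cm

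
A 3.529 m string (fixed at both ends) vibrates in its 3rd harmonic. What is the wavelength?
λₙ = 2L/n = 2.353 m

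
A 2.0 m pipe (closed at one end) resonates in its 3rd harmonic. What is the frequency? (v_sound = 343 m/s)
fₙ = nv/(4L) = 128.6 Hz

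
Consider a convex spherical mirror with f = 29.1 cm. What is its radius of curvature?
R = 2|f| = 58.2 cm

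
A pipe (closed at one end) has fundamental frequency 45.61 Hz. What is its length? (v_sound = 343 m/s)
L = v/(4f₁) = 1.88 m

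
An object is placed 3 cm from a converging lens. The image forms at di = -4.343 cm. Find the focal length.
1/f = 1/do + 1/di → f = 9.701 cm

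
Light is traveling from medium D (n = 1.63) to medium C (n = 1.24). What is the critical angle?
θc = arcsin(n₂/n₁) = 49.53°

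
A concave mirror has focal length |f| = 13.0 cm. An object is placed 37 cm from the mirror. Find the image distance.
f = +13.0 cm (concave); 1/di = 1/f − 1/do → di = 20.04 cm (real image, in front of mirror)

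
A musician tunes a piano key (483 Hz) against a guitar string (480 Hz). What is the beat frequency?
3 Hz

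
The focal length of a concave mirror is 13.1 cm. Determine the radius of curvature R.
R = 2|f| = 26.2 cm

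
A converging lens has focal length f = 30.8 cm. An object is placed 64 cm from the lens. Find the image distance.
1/di = 1/f − 1/do → di = 59.37 cm (real image)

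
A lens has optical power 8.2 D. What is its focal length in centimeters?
f = 1/P = 12.2 cm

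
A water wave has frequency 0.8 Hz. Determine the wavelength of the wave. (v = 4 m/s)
λ = v/f = 5 m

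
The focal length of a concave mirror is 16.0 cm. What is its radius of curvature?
R = 2|f| = 32 cm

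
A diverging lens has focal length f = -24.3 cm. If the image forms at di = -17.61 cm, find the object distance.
1/do = 1/f − 1/di → do = 63.96 cm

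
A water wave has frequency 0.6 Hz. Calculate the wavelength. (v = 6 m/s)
λ = v/f = 10 m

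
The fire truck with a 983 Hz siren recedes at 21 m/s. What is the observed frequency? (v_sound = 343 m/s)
f_obs = f·v/(v + v_s) = 926.3 Hz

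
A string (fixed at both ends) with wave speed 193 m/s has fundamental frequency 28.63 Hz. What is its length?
L = v/(2f₁) = 3.371 m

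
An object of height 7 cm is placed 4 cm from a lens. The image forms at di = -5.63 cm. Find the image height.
hi = (-di/do) × ho = 9.852 cm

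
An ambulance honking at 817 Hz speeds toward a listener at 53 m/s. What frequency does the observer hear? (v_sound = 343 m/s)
f_obs = f·v/(v − v_s) = 966.3 Hz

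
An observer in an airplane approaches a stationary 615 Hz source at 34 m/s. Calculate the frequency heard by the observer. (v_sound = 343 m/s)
f_obs = f·(v + v_o)/v = 676 Hz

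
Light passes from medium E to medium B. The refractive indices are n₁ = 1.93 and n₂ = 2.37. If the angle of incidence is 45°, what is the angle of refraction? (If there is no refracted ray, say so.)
sin θ₂ = (n₁/n₂)·sin θ₁ = 0.5758 → θ₂ = 35.16°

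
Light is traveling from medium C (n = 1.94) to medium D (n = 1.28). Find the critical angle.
θc = arcsin(n₂/n₁) = 41.28°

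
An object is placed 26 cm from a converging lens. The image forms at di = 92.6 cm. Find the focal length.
1/f = 1/do + 1/di → f = 20.3 cm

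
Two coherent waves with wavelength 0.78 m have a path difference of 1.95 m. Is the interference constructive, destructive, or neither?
destructive — path difference = 2.5λ, an odd multiple of λ/2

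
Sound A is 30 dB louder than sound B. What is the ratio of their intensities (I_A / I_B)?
I_A/I_B = 10^(Δβ/10) = 1000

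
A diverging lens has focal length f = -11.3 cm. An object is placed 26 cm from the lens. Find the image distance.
1/di = 1/f − 1/do → di = -7.877 cm (virtual image)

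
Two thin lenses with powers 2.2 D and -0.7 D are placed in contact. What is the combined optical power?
P_total = P₁ + P₂ = 1.5 D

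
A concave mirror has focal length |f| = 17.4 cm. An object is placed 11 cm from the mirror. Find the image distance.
f = +17.4 cm (concave); 1/di = 1/f − 1/do → di = -29.91 cm (virtual image, behind mirror)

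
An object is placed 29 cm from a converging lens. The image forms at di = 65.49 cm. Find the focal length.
1/f = 1/do + 1/di → f = 20.1 cm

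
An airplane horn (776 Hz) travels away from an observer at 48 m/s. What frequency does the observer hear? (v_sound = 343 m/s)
f_obs = f·v/(v + v_s) = 680.7 Hz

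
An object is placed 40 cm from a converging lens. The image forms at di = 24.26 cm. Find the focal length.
1/f = 1/do + 1/di → f = 15.1 cm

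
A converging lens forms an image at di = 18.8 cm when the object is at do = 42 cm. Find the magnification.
M = −di/do = -0.4476 (inverted image)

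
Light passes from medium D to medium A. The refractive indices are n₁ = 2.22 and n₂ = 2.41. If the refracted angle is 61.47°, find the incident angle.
sin θ₁ = (n₂/n₁)·sin θ₂ → θ₁ = 72.51°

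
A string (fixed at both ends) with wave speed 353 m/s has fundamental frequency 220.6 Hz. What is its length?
L = v/(2f₁) = 0.8001 m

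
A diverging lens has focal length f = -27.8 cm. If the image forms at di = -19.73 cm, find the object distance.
1/do = 1/f − 1/di → do = 67.97 cm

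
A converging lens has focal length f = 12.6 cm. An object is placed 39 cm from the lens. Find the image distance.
1/di = 1/f − 1/do → di = 18.61 cm (real image)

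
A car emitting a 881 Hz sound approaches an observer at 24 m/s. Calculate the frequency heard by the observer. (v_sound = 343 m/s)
f_obs = f·v/(v − v_s) = 947.3 Hz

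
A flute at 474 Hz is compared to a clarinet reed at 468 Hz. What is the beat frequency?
6 Hz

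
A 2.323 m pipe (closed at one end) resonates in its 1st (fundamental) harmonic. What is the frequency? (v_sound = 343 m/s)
fₙ = nv/(4L) = 36.91 Hz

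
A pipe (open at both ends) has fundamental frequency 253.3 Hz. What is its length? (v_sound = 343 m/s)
L = v/(2f₁) = 0.6771 m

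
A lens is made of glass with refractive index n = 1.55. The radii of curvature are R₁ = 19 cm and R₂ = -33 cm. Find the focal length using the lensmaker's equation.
1/f = (n − 1)(1/R₁ − 1/R₂) → f = 21.92 cm (converging lens)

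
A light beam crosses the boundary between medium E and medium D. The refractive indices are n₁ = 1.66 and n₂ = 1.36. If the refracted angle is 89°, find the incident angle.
sin θ₁ = (n₂/n₁)·sin θ₂ → θ₁ = 55°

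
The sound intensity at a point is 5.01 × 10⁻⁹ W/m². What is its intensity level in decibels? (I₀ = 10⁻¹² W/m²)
β = 10·log₁₀(I/I₀) = 37 dB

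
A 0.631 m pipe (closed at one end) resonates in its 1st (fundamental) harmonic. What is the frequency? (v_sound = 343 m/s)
fₙ = nv/(4L) = 135.9 Hz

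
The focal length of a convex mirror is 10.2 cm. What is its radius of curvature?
R = 2|f| = 20.4 cm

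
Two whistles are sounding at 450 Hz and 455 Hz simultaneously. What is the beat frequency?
5 Hz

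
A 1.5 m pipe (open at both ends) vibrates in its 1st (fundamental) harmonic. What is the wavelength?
λₙ = 2L/n = 3 m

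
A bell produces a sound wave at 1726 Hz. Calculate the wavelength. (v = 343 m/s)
λ = v/f = 0.1987 m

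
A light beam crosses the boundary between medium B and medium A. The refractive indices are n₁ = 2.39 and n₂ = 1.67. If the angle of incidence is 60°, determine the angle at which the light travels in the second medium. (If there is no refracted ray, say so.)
sin θ₂ = (n₁/n₂)·sin θ₁ = 1.239 > 1, so there is no refracted ray — the light undergoes total internal reflection.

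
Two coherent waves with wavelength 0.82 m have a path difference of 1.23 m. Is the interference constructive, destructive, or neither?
destructive — path difference = 1.5λ, an odd multiple of λ/2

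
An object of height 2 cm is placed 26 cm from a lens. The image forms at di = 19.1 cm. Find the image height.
hi = (-di/do) × ho = -1.469 cm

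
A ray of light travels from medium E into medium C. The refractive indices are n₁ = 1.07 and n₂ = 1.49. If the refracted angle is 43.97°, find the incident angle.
sin θ₁ = (n₂/n₁)·sin θ₂ → θ₁ = 75.2°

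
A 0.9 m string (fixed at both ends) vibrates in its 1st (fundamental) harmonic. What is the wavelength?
λₙ = 2L/n = 1.8 m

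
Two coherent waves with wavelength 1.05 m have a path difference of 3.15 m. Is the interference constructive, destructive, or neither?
constructive — path difference = 3λ, a whole number of wavelengths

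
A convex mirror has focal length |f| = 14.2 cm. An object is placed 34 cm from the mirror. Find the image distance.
f = −14.2 cm (convex); 1/di = 1/f − 1/do → di = -10.02 cm (virtual image, behind mirror)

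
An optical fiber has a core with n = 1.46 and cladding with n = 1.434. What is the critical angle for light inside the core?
θc = arcsin(n_cladding/n_core) = 79.17°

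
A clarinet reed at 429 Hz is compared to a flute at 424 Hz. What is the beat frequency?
5 Hz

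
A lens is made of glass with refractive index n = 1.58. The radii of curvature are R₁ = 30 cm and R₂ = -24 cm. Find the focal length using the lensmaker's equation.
1/f = (n − 1)(1/R₁ − 1/R₂) → f = 22.99 cm (converging lens)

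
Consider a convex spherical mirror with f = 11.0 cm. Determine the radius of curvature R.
R = 2|f| = 22 cm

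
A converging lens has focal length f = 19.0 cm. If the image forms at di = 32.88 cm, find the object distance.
1/do = 1/f − 1/di → do = 45.01 cm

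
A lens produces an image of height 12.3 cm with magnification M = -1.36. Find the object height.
ho = |hi|/|M| = 9.044 cm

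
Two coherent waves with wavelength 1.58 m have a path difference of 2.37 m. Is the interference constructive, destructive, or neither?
destructive — path difference = 1.5λ, an odd multiple of λ/2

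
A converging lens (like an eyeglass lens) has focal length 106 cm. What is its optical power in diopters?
P = 1/f = 0.9434 D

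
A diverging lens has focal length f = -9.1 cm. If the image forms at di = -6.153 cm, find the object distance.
1/do = 1/f − 1/di → do = 19 cm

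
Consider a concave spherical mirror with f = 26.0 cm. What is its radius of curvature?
R = 2|f| = 52 cm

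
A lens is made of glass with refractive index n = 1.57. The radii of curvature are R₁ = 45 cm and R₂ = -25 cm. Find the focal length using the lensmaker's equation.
1/f = (n − 1)(1/R₁ − 1/R₂) → f = 28.2 cm (converging lens)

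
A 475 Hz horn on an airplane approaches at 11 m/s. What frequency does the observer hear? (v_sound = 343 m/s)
f_obs = f·v/(v − v_s) = 490.7 Hz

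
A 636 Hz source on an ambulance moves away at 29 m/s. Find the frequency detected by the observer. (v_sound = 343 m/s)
f_obs = f·v/(v + v_s) = 586.4 Hz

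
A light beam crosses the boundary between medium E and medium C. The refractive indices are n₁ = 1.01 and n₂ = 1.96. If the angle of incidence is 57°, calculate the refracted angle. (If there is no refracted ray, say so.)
sin θ₂ = (n₁/n₂)·sin θ₁ = 0.4322 → θ₂ = 25.61°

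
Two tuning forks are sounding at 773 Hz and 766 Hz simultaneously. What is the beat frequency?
7 Hz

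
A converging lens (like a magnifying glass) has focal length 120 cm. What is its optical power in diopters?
P = 1/f = 0.8333 D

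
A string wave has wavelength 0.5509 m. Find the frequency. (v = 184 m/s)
f = v/λ = 334 Hz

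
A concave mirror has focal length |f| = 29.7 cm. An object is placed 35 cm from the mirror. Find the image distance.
f = +29.7 cm (concave); 1/di = 1/f − 1/do → di = 196.1 cm (real image, in front of mirror)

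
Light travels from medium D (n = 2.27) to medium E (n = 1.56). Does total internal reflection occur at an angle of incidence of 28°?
θc = arcsin(n₂/n₁) = 43.41°; 28° < θc, so no — the ray refracts.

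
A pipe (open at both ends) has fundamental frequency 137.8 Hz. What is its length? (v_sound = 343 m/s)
L = v/(2f₁) = 1.245 m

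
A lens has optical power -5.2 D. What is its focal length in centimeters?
f = 1/P = -19.23 cm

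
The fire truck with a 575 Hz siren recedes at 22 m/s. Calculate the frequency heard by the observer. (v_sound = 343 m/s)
f_obs = f·v/(v + v_s) = 540.3 Hz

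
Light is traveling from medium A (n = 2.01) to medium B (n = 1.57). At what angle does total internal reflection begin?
θc = arcsin(n₂/n₁) = 51.36°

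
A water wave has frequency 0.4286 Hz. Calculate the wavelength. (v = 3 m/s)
λ = v/f = 7 m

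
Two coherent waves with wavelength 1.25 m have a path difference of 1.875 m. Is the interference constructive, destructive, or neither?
destructive — path difference = 1.5λ, an odd multiple of λ/2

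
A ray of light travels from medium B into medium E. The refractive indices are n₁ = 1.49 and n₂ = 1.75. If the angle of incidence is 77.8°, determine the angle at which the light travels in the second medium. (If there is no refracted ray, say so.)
sin θ₂ = (n₁/n₂)·sin θ₁ = 0.8322 → θ₂ = 56.33°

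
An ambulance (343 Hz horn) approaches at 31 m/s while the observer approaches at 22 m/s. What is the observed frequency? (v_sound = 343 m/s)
f_obs = f·(v + v_o)/(v − v_s) = 401.3 Hz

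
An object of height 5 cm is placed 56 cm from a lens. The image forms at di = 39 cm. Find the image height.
hi = (-di/do) × ho = -3.482 cm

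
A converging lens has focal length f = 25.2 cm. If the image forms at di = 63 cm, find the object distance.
1/do = 1/f − 1/di → do = 42 cm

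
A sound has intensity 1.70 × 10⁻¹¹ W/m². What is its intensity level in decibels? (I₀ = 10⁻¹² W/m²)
β = 10·log₁₀(I/I₀) = 12.3 dB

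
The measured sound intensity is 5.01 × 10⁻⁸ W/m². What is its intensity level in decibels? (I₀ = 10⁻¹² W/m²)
β = 10·log₁₀(I/I₀) = 47 dB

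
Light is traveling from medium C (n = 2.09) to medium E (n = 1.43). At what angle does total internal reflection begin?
θc = arcsin(n₂/n₁) = 43.17°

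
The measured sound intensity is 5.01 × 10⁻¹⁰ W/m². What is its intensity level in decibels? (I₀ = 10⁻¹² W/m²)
β = 10·log₁₀(I/I₀) = 27 dB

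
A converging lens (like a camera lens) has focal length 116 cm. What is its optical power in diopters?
P = 1/f = 0.8621 D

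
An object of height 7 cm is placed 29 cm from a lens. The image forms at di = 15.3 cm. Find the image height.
hi = (-di/do) × ho = -3.693 cm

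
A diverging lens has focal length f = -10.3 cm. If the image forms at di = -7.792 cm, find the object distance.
1/do = 1/f − 1/di → do = 32 cm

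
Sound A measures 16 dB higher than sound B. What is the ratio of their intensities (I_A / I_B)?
I_A/I_B = 10^(Δβ/10) = 39.81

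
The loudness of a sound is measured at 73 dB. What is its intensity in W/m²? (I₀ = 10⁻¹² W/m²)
I = I₀·10^(β/10) = 2.00 × 10⁻⁵ W/m²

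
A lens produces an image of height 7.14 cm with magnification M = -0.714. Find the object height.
ho = |hi|/|M| = 10 cm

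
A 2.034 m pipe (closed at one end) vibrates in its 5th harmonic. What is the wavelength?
λₙ = 4L/n = 1.627 m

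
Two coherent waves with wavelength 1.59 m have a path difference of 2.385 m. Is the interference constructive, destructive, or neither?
destructive — path difference = 1.5λ, an odd multiple of λ/2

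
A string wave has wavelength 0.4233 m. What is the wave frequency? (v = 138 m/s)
f = v/λ = 326 Hz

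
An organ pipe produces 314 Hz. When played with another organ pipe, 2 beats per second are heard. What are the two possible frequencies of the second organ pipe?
f₂ = 314 ± 2 Hz → 316 Hz or 312 Hz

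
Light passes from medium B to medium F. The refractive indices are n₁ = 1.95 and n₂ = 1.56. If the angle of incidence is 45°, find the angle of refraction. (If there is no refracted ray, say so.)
sin θ₂ = (n₁/n₂)·sin θ₁ = 0.8839 → θ₂ = 62.11°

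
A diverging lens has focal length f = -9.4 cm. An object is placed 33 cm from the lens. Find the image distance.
1/di = 1/f − 1/do → di = -7.316 cm (virtual image)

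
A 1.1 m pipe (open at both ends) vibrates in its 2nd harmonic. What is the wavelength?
λₙ = 2L/n = 1.1 m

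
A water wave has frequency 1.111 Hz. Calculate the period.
T = 1/f = 0.9001 s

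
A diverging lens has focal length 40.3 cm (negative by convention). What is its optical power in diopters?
P = 1/f = -2.481 D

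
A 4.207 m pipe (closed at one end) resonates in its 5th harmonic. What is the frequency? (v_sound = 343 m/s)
fₙ = nv/(4L) = 101.9 Hz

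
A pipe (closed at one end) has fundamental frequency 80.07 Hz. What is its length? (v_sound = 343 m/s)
L = v/(4f₁) = 1.071 m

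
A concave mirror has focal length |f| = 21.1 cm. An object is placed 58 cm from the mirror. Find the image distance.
f = +21.1 cm (concave); 1/di = 1/f − 1/do → di = 33.17 cm (real image, in front of mirror)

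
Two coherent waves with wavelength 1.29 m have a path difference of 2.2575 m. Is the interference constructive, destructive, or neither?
neither (partial) — path difference = 1.75λ, neither a whole number of wavelengths nor an odd multiple of λ/2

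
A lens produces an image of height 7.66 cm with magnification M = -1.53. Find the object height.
ho = |hi|/|M| = 5.007 cm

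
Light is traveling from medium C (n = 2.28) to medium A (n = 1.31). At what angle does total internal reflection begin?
θc = arcsin(n₂/n₁) = 35.07°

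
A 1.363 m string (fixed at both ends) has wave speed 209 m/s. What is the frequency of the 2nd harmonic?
fₙ = nv/(2L) = 153.3 Hz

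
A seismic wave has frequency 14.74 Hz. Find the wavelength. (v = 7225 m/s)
λ = v/f = 490.2 m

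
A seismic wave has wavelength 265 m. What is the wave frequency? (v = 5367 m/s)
f = v/λ = 20.25 Hz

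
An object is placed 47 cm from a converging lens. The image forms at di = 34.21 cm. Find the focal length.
1/f = 1/do + 1/di → f = 19.8 cm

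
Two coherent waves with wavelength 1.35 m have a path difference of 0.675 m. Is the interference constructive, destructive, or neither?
destructive — path difference = 0.5λ, an odd multiple of λ/2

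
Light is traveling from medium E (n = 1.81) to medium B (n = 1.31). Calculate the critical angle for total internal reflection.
θc = arcsin(n₂/n₁) = 46.37°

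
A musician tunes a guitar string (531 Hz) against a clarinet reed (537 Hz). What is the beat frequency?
6 Hz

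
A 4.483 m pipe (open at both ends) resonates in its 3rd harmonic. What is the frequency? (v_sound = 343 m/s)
fₙ = nv/(2L) = 114.8 Hz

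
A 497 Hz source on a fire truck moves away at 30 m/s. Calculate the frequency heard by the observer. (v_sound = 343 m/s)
f_obs = f·v/(v + v_s) = 457 Hz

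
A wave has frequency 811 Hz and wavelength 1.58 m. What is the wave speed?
v = fλ = 1281 m/s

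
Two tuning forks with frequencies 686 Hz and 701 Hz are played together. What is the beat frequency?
15 Hz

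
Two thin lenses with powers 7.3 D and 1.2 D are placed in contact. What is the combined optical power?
P_total = P₁ + P₂ = 8.5 D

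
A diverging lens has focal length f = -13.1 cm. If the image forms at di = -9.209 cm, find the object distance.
1/do = 1/f − 1/di → do = 31 cm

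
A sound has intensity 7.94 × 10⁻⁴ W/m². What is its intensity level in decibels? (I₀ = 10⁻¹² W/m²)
β = 10·log₁₀(I/I₀) = 89 dB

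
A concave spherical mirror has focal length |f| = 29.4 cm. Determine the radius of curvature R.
R = 2|f| = 58.8 cm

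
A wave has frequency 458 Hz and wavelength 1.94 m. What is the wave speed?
v = fλ = 888.5 m/s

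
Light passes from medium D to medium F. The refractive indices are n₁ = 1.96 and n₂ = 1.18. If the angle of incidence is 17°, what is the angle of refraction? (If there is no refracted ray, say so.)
sin θ₂ = (n₁/n₂)·sin θ₁ = 0.4856 → θ₂ = 29.05°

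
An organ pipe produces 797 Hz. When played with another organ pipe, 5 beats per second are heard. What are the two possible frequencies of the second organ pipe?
f₂ = 797 ± 5 Hz → 802 Hz or 792 Hz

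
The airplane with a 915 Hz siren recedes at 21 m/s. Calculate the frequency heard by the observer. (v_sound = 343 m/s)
f_obs = f·v/(v + v_s) = 862.2 Hz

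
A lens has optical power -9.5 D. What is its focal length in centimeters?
f = 1/P = -10.53 cm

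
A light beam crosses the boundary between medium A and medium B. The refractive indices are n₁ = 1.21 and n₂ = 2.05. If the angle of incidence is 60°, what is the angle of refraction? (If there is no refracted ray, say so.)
sin θ₂ = (n₁/n₂)·sin θ₁ = 0.5112 → θ₂ = 30.74°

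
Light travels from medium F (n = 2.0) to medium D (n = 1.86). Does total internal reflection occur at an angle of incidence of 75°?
θc = arcsin(n₂/n₁) = 68.43°; 75° > θc, so yes — total internal reflection.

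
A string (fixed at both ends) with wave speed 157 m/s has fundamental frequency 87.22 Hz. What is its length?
L = v/(2f₁) = 0.9 m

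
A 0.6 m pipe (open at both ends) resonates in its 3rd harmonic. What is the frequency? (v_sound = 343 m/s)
fₙ = nv/(2L) = 857.5 Hz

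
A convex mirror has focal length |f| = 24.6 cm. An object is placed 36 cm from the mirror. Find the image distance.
f = −24.6 cm (convex); 1/di = 1/f − 1/do → di = -14.61 cm (virtual image, behind mirror)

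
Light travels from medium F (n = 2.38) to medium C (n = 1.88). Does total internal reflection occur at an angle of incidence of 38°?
θc = arcsin(n₂/n₁) = 52.18°; 38° < θc, so no — the ray refracts.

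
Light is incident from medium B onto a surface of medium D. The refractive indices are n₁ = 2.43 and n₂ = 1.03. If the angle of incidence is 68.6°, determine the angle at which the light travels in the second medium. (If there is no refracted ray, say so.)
sin θ₂ = (n₁/n₂)·sin θ₁ = 2.197 > 1, so there is no refracted ray — the light undergoes total internal reflection.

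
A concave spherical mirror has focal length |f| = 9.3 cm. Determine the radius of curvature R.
R = 2|f| = 18.6 cm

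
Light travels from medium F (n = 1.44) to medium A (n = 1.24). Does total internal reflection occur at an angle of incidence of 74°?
θc = arcsin(n₂/n₁) = 59.44°; 74° > θc, so yes — total internal reflection.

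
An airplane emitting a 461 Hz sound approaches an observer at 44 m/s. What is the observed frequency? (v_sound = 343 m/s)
f_obs = f·v/(v − v_s) = 528.8 Hz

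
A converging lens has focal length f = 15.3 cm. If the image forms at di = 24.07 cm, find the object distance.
1/do = 1/f − 1/di → do = 41.99 cm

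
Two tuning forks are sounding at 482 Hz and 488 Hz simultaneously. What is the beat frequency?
6 Hz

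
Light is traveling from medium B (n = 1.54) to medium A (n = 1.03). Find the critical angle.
θc = arcsin(n₂/n₁) = 41.98°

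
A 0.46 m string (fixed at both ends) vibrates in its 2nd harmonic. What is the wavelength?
λₙ = 2L/n = 0.46 m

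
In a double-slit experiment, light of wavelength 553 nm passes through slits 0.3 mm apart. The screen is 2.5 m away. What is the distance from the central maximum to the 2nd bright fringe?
y = mλL/d = 9.217 mm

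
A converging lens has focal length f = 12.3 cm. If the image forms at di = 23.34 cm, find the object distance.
1/do = 1/f − 1/di → do = 26 cm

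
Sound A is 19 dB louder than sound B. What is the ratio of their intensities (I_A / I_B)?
I_A/I_B = 10^(Δβ/10) = 79.43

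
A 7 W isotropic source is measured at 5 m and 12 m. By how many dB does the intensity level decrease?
Δβ = 20·log₁₀(r₂/r₁) = 7.604 dB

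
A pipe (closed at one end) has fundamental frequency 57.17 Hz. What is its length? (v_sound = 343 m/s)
L = v/(4f₁) = 1.5 m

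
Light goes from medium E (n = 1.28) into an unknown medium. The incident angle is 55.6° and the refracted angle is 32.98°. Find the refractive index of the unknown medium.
n₂ = n₁·sin θ₁ / sin θ₂ = 1.94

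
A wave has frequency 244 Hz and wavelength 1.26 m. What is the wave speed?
v = fλ = 307.4 m/s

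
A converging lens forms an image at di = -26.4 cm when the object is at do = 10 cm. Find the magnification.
M = −di/do = 2.64 (upright image)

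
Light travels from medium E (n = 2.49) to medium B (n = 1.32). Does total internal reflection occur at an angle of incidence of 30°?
θc = arcsin(n₂/n₁) = 32.01°; 30° < θc, so no — the ray refracts.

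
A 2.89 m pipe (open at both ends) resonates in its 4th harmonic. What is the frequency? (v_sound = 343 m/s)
fₙ = nv/(2L) = 237.4 Hz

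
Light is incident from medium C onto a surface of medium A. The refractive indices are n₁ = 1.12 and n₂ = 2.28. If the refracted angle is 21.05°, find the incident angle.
sin θ₁ = (n₂/n₁)·sin θ₂ → θ₁ = 46.99°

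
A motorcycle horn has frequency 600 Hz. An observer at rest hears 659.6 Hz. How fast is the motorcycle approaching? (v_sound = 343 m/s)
v_s = v·(1 − f/f_obs) = 30.99 m/s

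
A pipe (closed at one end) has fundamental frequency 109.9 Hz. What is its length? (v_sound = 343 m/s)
L = v/(4f₁) = 0.7803 m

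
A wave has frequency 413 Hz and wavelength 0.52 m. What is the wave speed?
v = fλ = 214.8 m/s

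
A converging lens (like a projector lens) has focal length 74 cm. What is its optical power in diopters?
P = 1/f = 1.351 D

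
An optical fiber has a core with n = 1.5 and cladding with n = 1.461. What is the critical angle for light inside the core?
θc = arcsin(n_cladding/n_core) = 76.91°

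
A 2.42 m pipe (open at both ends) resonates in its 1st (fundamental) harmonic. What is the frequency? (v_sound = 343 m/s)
fₙ = nv/(2L) = 70.87 Hz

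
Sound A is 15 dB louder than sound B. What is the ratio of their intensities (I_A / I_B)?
I_A/I_B = 10^(Δβ/10) = 31.62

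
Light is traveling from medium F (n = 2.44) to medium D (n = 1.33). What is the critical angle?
θc = arcsin(n₂/n₁) = 33.03°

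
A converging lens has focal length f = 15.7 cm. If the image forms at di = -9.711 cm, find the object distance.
1/do = 1/f − 1/di → do = 6 cm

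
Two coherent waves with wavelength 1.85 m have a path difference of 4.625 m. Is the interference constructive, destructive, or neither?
destructive — path difference = 2.5λ, an odd multiple of λ/2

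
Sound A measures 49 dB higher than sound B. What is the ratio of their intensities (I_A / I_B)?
I_A/I_B = 10^(Δβ/10) = 79430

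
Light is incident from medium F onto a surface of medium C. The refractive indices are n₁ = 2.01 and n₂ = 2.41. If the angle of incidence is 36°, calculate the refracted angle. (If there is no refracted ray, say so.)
sin θ₂ = (n₁/n₂)·sin θ₁ = 0.4902 → θ₂ = 29.36°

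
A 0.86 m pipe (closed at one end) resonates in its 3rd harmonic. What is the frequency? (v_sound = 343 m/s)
fₙ = nv/(4L) = 299.1 Hz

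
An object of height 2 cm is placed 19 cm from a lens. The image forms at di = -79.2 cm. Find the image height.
hi = (-di/do) × ho = 8.337 cm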